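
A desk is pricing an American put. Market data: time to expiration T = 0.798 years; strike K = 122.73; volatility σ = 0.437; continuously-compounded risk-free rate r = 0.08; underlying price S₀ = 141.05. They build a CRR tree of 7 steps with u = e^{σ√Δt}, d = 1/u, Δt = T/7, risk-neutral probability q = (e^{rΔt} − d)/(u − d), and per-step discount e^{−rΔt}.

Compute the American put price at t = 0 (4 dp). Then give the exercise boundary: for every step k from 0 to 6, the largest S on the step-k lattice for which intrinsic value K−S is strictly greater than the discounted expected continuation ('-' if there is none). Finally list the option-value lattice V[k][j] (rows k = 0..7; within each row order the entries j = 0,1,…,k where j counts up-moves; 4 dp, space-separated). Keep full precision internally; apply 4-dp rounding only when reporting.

params: Δt=0.11400 u=1.15899 d=0.86282 q=0.49411 e^(-rΔt)=0.99092
t_7 payoffs: 72.5168 55.2809 32.1286 1.0291 0.0000 0.0000 0.0000 0.0000
t_6: node(6,0) S=58.1965 payoff=64.5335 vs cont=63.4193 → 64.5335 [stop]  node(6,1) S=78.1728 payoff=44.5572 vs cont=43.4430 → 44.5572 [stop]  node(6,2) S=105.0061 payoff=17.7239 vs cont=16.6097 → 17.7239 [stop]  node(6,3) S=141.0500 payoff=0.0000 vs cont=0.5159 → 0.5159 [wait]  node(6,4) S=189.4662 payoff=0.0000 vs cont=0.0000 → 0.0000 [wait]  node(6,5) S=254.5016 payoff=0.0000 vs cont=0.0000 → 0.0000 [wait]  node(6,6) S=341.8608 payoff=0.0000 vs cont=0.0000 → 0.0000 [wait]  ⇒ S*(6)=105.0061
t_5: node(5,0) S=67.4491 payoff=55.2809 vs cont=54.1667 → 55.2809 [stop]  node(5,1) S=90.6014 payoff=32.1286 vs cont=31.0144 → 32.1286 [stop]  node(5,2) S=121.7009 payoff=1.0291 vs cont=9.1375 → 9.1375 [wait]  node(5,3) S=163.4754 payoff=0.0000 vs cont=0.2586 → 0.2586 [wait]  node(5,4) S=219.5893 payoff=0.0000 vs cont=0.0000 → 0.0000 [wait]  node(5,5) S=294.9646 payoff=0.0000 vs cont=0.0000 → 0.0000 [wait]  ⇒ S*(5)=90.6014
t_4: node(4,0) S=78.1728 payoff=44.5572 vs cont=43.4430 → 44.5572 [stop]  node(4,1) S=105.0061 payoff=17.7239 vs cont=20.5798 → 20.5798 [wait]  node(4,2) S=141.0500 payoff=0.0000 vs cont=4.7072 → 4.7072 [wait]  node(4,3) S=189.4662 payoff=0.0000 vs cont=0.1296 → 0.1296 [wait]  node(4,4) S=254.5016 payoff=0.0000 vs cont=0.0000 → 0.0000 [wait]  ⇒ S*(4)=78.1728
t_3: node(3,0) S=90.6014 payoff=32.1286 vs cont=32.4127 → 32.4127 [wait]  node(3,1) S=121.7009 payoff=1.0291 vs cont=12.6213 → 12.6213 [wait]  node(3,2) S=163.4754 payoff=0.0000 vs cont=2.4232 → 2.4232 [wait]  node(3,3) S=219.5893 payoff=0.0000 vs cont=0.0650 → 0.0650 [wait]  ⇒ S*(3)=-
t_2: node(2,0) S=105.0061 payoff=17.7239 vs cont=22.4280 → 22.4280 [wait]  node(2,1) S=141.0500 payoff=0.0000 vs cont=7.5134 → 7.5134 [wait]  node(2,2) S=189.4662 payoff=0.0000 vs cont=1.2465 → 1.2465 [wait]  ⇒ S*(2)=-
t_1: node(1,0) S=121.7009 payoff=1.0291 vs cont=14.9218 → 14.9218 [wait]  node(1,1) S=163.4754 payoff=0.0000 vs cont=4.3768 → 4.3768 [wait]  ⇒ S*(1)=-
t_0: node(0,0) S=141.0500 payoff=0.0000 vs cont=9.6232 → 9.6232 [wait]  ⇒ S*(0)=-

price = 9.6232
boundary = - - - - 78.1728 90.6014 105.0061
tree:
9.6232
14.9218 4.3768
22.4280 7.5134 1.2465
32.4127 12.6213 2.4232 0.0650
44.5572 20.5798 4.7072 0.1296 0.0000
55.2809 32.1286 9.1375 0.2586 0.0000 0.0000
64.5335 44.5572 17.7239 0.5159 0.0000 0.0000 0.0000
72.5168 55.2809 32.1286 1.0291 0.0000 0.0000 0.0000 0.0000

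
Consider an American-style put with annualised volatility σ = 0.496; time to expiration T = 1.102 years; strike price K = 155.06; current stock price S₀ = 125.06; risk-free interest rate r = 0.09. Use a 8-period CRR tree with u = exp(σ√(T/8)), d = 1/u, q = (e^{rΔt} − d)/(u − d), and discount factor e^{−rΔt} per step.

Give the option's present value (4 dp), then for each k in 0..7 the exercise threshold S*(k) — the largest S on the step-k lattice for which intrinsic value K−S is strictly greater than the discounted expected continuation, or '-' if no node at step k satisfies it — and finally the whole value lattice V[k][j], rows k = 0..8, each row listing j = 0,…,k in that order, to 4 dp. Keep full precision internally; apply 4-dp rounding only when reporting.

price = 39.5503
boundary = - - 86.5408 71.9900 86.5408 104.0326 86.5408 104.0326
tree:
39.5503
52.8557 26.5906
68.5192 37.7604 15.5421
83.0700 51.8488 23.9330 7.1289
95.1743 68.5192 35.6703 12.2205 1.9649
105.2433 83.0700 51.0274 20.4573 3.8841 0.0000
113.6194 95.1743 68.5192 33.1262 7.6777 0.0000 0.0000
120.5872 105.2433 83.0700 51.0274 15.1767 0.0000 0.0000 0.0000
126.3834 113.6194 95.1743 68.5192 30.0000 0.0000 0.0000 0.0000 0.0000

params: Δt=0.13775 u=1.20212 d=0.83186 q=0.48780 e^(-rΔt)=0.98768
t_8 payoffs: 126.3834 113.6194 95.1743 68.5192 30.0000 0.0000 0.0000 0.0000 0.0000
t_7: node(7,0) S=34.4728 payoff=120.5872 vs cont=118.6767 → 120.5872 [stop]  node(7,1) S=49.8167 payoff=105.2433 vs cont=103.3329 → 105.2433 [stop]  node(7,2) S=71.9900 payoff=83.0700 vs cont=81.1595 → 83.0700 [stop]  node(7,3) S=104.0326 payoff=51.0274 vs cont=49.1169 → 51.0274 [stop]  node(7,4) S=150.3375 payoff=4.7225 vs cont=15.1767 → 15.1767 [wait]  node(7,5) S=217.2525 payoff=0.0000 vs cont=0.0000 → 0.0000 [wait]  node(7,6) S=313.9513 payoff=0.0000 vs cont=0.0000 → 0.0000 [wait]  node(7,7) S=453.6906 payoff=0.0000 vs cont=0.0000 → 0.0000 [wait]  ⇒ S*(7)=104.0326
t_6: node(6,0) S=41.4406 payoff=113.6194 vs cont=111.7089 → 113.6194 [stop]  node(6,1) S=59.8857 payoff=95.1743 vs cont=93.2638 → 95.1743 [stop]  node(6,2) S=86.5408 payoff=68.5192 vs cont=66.6087 → 68.5192 [stop]  node(6,3) S=125.0600 payoff=30.0000 vs cont=33.1262 → 33.1262 [wait]  node(6,4) S=180.7241 payoff=0.0000 vs cont=7.6777 → 7.6777 [wait]  node(6,5) S=261.1641 payoff=0.0000 vs cont=0.0000 → 0.0000 [wait]  node(6,6) S=377.4080 payoff=0.0000 vs cont=0.0000 → 0.0000 [wait]  ⇒ S*(6)=86.5408
t_5: node(5,0) S=49.8167 payoff=105.2433 vs cont=103.3329 → 105.2433 [stop]  node(5,1) S=71.9900 payoff=83.0700 vs cont=81.1595 → 83.0700 [stop]  node(5,2) S=104.0326 payoff=51.0274 vs cont=50.6230 → 51.0274 [stop]  node(5,3) S=150.3375 payoff=4.7225 vs cont=20.4573 → 20.4573 [wait]  node(5,4) S=217.2525 payoff=0.0000 vs cont=3.8841 → 3.8841 [wait]  node(5,5) S=313.9513 payoff=0.0000 vs cont=0.0000 → 0.0000 [wait]  ⇒ S*(5)=104.0326
t_4: node(4,0) S=59.8857 payoff=95.1743 vs cont=93.2638 → 95.1743 [stop]  node(4,1) S=86.5408 payoff=68.5192 vs cont=66.6087 → 68.5192 [stop]  node(4,2) S=125.0600 payoff=30.0000 vs cont=35.6703 → 35.6703 [wait]  node(4,3) S=180.7241 payoff=0.0000 vs cont=12.2205 → 12.2205 [wait]  node(4,4) S=261.1641 payoff=0.0000 vs cont=1.9649 → 1.9649 [wait]  ⇒ S*(4)=86.5408
t_3: node(3,0) S=71.9900 payoff=83.0700 vs cont=81.1595 → 83.0700 [stop]  node(3,1) S=104.0326 payoff=51.0274 vs cont=51.8488 → 51.8488 [wait]  node(3,2) S=150.3375 payoff=4.7225 vs cont=23.9330 → 23.9330 [wait]  node(3,3) S=217.2525 payoff=0.0000 vs cont=7.1289 → 7.1289 [wait]  ⇒ S*(3)=71.9900
t_2: node(2,0) S=86.5408 payoff=68.5192 vs cont=67.0045 → 68.5192 [stop]  node(2,1) S=125.0600 payoff=30.0000 vs cont=37.7604 → 37.7604 [wait]  node(2,2) S=180.7241 payoff=0.0000 vs cont=15.5421 → 15.5421 [wait]  ⇒ S*(2)=86.5408
t_1: node(1,0) S=104.0326 payoff=51.0274 vs cont=52.8557 → 52.8557 [wait]  node(1,1) S=150.3375 payoff=4.7225 vs cont=26.5906 → 26.5906 [wait]  ⇒ S*(1)=-
t_0: node(0,0) S=125.0600 payoff=30.0000 vs cont=39.5503 → 39.5503 [wait]  ⇒ S*(0)=-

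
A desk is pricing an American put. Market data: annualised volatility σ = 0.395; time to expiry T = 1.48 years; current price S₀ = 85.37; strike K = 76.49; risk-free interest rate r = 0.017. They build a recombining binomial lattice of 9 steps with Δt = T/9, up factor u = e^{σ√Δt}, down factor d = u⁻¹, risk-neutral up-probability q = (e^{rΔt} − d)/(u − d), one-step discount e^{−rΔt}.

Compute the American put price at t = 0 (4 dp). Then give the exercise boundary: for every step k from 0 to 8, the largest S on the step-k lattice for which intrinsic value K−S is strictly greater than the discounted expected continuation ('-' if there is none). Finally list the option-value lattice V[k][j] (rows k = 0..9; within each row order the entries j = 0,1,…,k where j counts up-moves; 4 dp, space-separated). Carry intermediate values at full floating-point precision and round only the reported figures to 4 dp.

price = 10.5959
boundary = - - - - - 38.3248 44.9827 52.7971 61.9691
tree:
10.5959
14.5552 6.1719
19.4674 9.0748 2.9186
25.2537 13.0256 4.6513 0.9723
31.6444 18.1615 7.2826 1.6969 0.1567
38.1652 24.4430 11.1506 2.9421 0.2958 0.0000
43.8376 31.5073 16.5825 5.0608 0.5584 0.0000 0.0000
48.6705 38.1652 23.6929 8.6228 1.0540 0.0000 0.0000 0.0000
52.7880 43.8376 31.5073 14.5209 1.9896 0.0000 0.0000 0.0000 0.0000
56.2961 48.6705 38.1652 23.6929 3.7555 0.0000 0.0000 0.0000 0.0000 0.0000

params: Δt=0.16444 u=1.17372 d=0.85199 q=0.46874 e^(-rΔt)=0.99721
t_9 payoffs: 56.2961 48.6705 38.1652 23.6929 3.7555 0.0000 0.0000 0.0000 0.0000 0.0000
t_8: node(8,0) S=23.7020 payoff=52.7880 vs cont=52.5745 → 52.7880 [stop]  node(8,1) S=32.6524 payoff=43.8376 vs cont=43.6241 → 43.8376 [stop]  node(8,2) S=44.9827 payoff=31.5073 vs cont=31.2938 → 31.5073 [stop]  node(8,3) S=61.9691 payoff=14.5209 vs cont=14.3074 → 14.5209 [stop]  node(8,4) S=85.3700 payoff=0.0000 vs cont=1.9896 → 1.9896 [wait]  node(8,5) S=117.6076 payoff=0.0000 vs cont=0.0000 → 0.0000 [wait]  node(8,6) S=162.0188 payoff=0.0000 vs cont=0.0000 → 0.0000 [wait]  node(8,7) S=223.2007 payoff=0.0000 vs cont=0.0000 → 0.0000 [wait]  node(8,8) S=307.4862 payoff=0.0000 vs cont=0.0000 → 0.0000 [wait]  ⇒ S*(8)=61.9691
t_7: node(7,0) S=27.8195 payoff=48.6705 vs cont=48.4569 → 48.6705 [stop]  node(7,1) S=38.3248 payoff=38.1652 vs cont=37.9516 → 38.1652 [stop]  node(7,2) S=52.7971 payoff=23.6929 vs cont=23.4794 → 23.6929 [stop]  node(7,3) S=72.7345 payoff=3.7555 vs cont=8.6228 → 8.6228 [wait]  node(7,4) S=100.2006 payoff=0.0000 vs cont=1.0540 → 1.0540 [wait]  node(7,5) S=138.0385 payoff=0.0000 vs cont=0.0000 → 0.0000 [wait]  node(7,6) S=190.1649 payoff=0.0000 vs cont=0.0000 → 0.0000 [wait]  node(7,7) S=261.9754 payoff=0.0000 vs cont=0.0000 → 0.0000 [wait]  ⇒ S*(7)=52.7971
t_6: node(6,0) S=32.6524 payoff=43.8376 vs cont=43.6241 → 43.8376 [stop]  node(6,1) S=44.9827 payoff=31.5073 vs cont=31.2938 → 31.5073 [stop]  node(6,2) S=61.9691 payoff=14.5209 vs cont=16.5825 → 16.5825 [wait]  node(6,3) S=85.3700 payoff=0.0000 vs cont=5.0608 → 5.0608 [wait]  node(6,4) S=117.6076 payoff=0.0000 vs cont=0.5584 → 0.5584 [wait]  node(6,5) S=162.0188 payoff=0.0000 vs cont=0.0000 → 0.0000 [wait]  node(6,6) S=223.2007 payoff=0.0000 vs cont=0.0000 → 0.0000 [wait]  ⇒ S*(6)=44.9827
t_5: node(5,0) S=38.3248 payoff=38.1652 vs cont=37.9516 → 38.1652 [stop]  node(5,1) S=52.7971 payoff=23.6929 vs cont=24.4430 → 24.4430 [wait]  node(5,2) S=72.7345 payoff=3.7555 vs cont=11.1506 → 11.1506 [wait]  node(5,3) S=100.2006 payoff=0.0000 vs cont=2.9421 → 2.9421 [wait]  node(5,4) S=138.0385 payoff=0.0000 vs cont=0.2958 → 0.2958 [wait]  node(5,5) S=190.1649 payoff=0.0000 vs cont=0.0000 → 0.0000 [wait]  ⇒ S*(5)=38.3248
t_4: node(4,0) S=44.9827 payoff=31.5073 vs cont=31.6444 → 31.6444 [wait]  node(4,1) S=61.9691 payoff=14.5209 vs cont=18.1615 → 18.1615 [wait]  node(4,2) S=85.3700 payoff=0.0000 vs cont=7.2826 → 7.2826 [wait]  node(4,3) S=117.6076 payoff=0.0000 vs cont=1.6969 → 1.6969 [wait]  node(4,4) S=162.0188 payoff=0.0000 vs cont=0.1567 → 0.1567 [wait]  ⇒ S*(4)=-
t_3: node(3,0) S=52.7971 payoff=23.6929 vs cont=25.2537 → 25.2537 [wait]  node(3,1) S=72.7345 payoff=3.7555 vs cont=13.0256 → 13.0256 [wait]  node(3,2) S=100.2006 payoff=0.0000 vs cont=4.6513 → 4.6513 [wait]  node(3,3) S=138.0385 payoff=0.0000 vs cont=0.9723 → 0.9723 [wait]  ⇒ S*(3)=-
t_2: node(2,0) S=61.9691 payoff=14.5209 vs cont=19.4674 → 19.4674 [wait]  node(2,1) S=85.3700 payoff=0.0000 vs cont=9.0748 → 9.0748 [wait]  node(2,2) S=117.6076 payoff=0.0000 vs cont=2.9186 → 2.9186 [wait]  ⇒ S*(2)=-
t_1: node(1,0) S=72.7345 payoff=3.7555 vs cont=14.5552 → 14.5552 [wait]  node(1,1) S=100.2006 payoff=0.0000 vs cont=6.1719 → 6.1719 [wait]  ⇒ S*(1)=-
t_0: node(0,0) S=85.3700 payoff=0.0000 vs cont=10.5959 → 10.5959 [wait]  ⇒ S*(0)=-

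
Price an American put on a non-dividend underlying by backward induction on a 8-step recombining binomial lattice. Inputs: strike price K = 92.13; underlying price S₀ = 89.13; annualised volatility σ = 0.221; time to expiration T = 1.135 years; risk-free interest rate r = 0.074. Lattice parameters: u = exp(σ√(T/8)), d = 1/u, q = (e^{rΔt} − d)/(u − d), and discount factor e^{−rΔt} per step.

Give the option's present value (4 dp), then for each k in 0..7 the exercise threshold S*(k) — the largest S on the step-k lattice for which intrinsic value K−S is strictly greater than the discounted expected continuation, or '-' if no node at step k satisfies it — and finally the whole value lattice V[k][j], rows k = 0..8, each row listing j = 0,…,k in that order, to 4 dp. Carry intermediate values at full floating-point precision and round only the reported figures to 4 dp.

price = 7.2993
boundary = - - 75.4606 69.4334 75.4606 69.4334 75.4606 82.0110
tree:
7.2993
11.2061 4.1469
16.6694 6.8171 1.9759
22.6966 10.8610 3.5398 0.6956
28.2424 16.6694 6.1744 1.3871 0.1260
33.3452 22.6966 10.3969 2.7339 0.2783 0.0000
38.0405 28.2424 16.6694 5.3100 0.6148 0.0000 0.0000
42.3607 33.3452 22.6966 10.1190 1.3581 0.0000 0.0000 0.0000
46.3359 38.0405 28.2424 16.6694 3.0000 0.0000 0.0000 0.0000 0.0000

params: Δt=0.14188 u=1.08681 d=0.92013 q=0.54252 e^(-rΔt)=0.98956
t_8 payoffs: 46.3359 38.0405 28.2424 16.6694 3.0000 0.0000 0.0000 0.0000 0.0000
t_7: node(7,0) S=49.7693 payoff=42.3607 vs cont=41.3985 → 42.3607 [stop]  node(7,1) S=58.7848 payoff=33.3452 vs cont=32.3830 → 33.3452 [stop]  node(7,2) S=69.4334 payoff=22.6966 vs cont=21.7344 → 22.6966 [stop]  node(7,3) S=82.0110 payoff=10.1190 vs cont=9.1568 → 10.1190 [stop]  node(7,4) S=96.8670 payoff=0.0000 vs cont=1.3581 → 1.3581 [wait]  node(7,5) S=114.4140 payoff=0.0000 vs cont=0.0000 → 0.0000 [wait]  node(7,6) S=135.1396 payoff=0.0000 vs cont=0.0000 → 0.0000 [wait]  node(7,7) S=159.6196 payoff=0.0000 vs cont=0.0000 → 0.0000 [wait]  ⇒ S*(7)=82.0110
t_6: node(6,0) S=54.0895 payoff=38.0405 vs cont=37.0783 → 38.0405 [stop]  node(6,1) S=63.8876 payoff=28.2424 vs cont=27.2802 → 28.2424 [stop]  node(6,2) S=75.4606 payoff=16.6694 vs cont=15.7072 → 16.6694 [stop]  node(6,3) S=89.1300 payoff=3.0000 vs cont=5.3100 → 5.3100 [wait]  node(6,4) S=105.2755 payoff=0.0000 vs cont=0.6148 → 0.6148 [wait]  node(6,5) S=124.3458 payoff=0.0000 vs cont=0.0000 → 0.0000 [wait]  node(6,6) S=146.8705 payoff=0.0000 vs cont=0.0000 → 0.0000 [wait]  ⇒ S*(6)=75.4606
t_5: node(5,0) S=58.7848 payoff=33.3452 vs cont=32.3830 → 33.3452 [stop]  node(5,1) S=69.4334 payoff=22.6966 vs cont=21.7344 → 22.6966 [stop]  node(5,2) S=82.0110 payoff=10.1190 vs cont=10.3969 → 10.3969 [wait]  node(5,3) S=96.8670 payoff=0.0000 vs cont=2.7339 → 2.7339 [wait]  node(5,4) S=114.4140 payoff=0.0000 vs cont=0.2783 → 0.2783 [wait]  node(5,5) S=135.1396 payoff=0.0000 vs cont=0.0000 → 0.0000 [wait]  ⇒ S*(5)=69.4334
t_4: node(4,0) S=63.8876 payoff=28.2424 vs cont=27.2802 → 28.2424 [stop]  node(4,1) S=75.4606 payoff=16.6694 vs cont=15.8564 → 16.6694 [stop]  node(4,2) S=89.1300 payoff=3.0000 vs cont=6.1744 → 6.1744 [wait]  node(4,3) S=105.2755 payoff=0.0000 vs cont=1.3871 → 1.3871 [wait]  node(4,4) S=124.3458 payoff=0.0000 vs cont=0.1260 → 0.1260 [wait]  ⇒ S*(4)=75.4606
t_3: node(3,0) S=69.4334 payoff=22.6966 vs cont=21.7344 → 22.6966 [stop]  node(3,1) S=82.0110 payoff=10.1190 vs cont=10.8610 → 10.8610 [wait]  node(3,2) S=96.8670 payoff=0.0000 vs cont=3.5398 → 3.5398 [wait]  node(3,3) S=114.4140 payoff=0.0000 vs cont=0.6956 → 0.6956 [wait]  ⇒ S*(3)=69.4334
t_2: node(2,0) S=75.4606 payoff=16.6694 vs cont=16.1055 → 16.6694 [stop]  node(2,1) S=89.1300 payoff=3.0000 vs cont=6.8171 → 6.8171 [wait]  node(2,2) S=105.2755 payoff=0.0000 vs cont=1.9759 → 1.9759 [wait]  ⇒ S*(2)=75.4606
t_1: node(1,0) S=82.0110 payoff=10.1190 vs cont=11.2061 → 11.2061 [wait]  node(1,1) S=96.8670 payoff=0.0000 vs cont=4.1469 → 4.1469 [wait]  ⇒ S*(1)=-
t_0: node(0,0) S=89.1300 payoff=3.0000 vs cont=7.2993 → 7.2993 [wait]  ⇒ S*(0)=-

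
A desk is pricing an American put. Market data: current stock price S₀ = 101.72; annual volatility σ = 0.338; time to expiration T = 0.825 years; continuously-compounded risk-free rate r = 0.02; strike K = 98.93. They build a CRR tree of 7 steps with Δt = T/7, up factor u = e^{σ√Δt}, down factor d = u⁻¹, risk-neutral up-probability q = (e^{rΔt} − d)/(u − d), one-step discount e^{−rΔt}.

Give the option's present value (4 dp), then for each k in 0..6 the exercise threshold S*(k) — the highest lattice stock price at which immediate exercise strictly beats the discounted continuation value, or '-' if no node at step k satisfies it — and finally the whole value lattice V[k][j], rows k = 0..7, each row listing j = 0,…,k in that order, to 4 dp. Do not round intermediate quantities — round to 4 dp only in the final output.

Δt=0.11786  u=1.12304  d=0.89044  q=0.48117  discount=0.99765
step 7 (expiry): payoffs max(K−S,0) = 53.7810 41.9875 27.1135 8.3542 0.0000 0.0000 0.0000 0.0000
step 6: (k=6,j=0): S=50.7040, (K−S)⁺=48.2260, hold=47.9931 ⇒ V=48.2260 exercise | (k=6,j=1): S=63.9485, (K−S)⁺=34.9815, hold=34.7486 ⇒ V=34.9815 exercise | (k=6,j=2): S=80.6526, (K−S)⁺=18.2774, hold=18.0445 ⇒ V=18.2774 exercise | (k=6,j=3): S=101.7200, (K−S)⁺=0.0000, hold=4.3242 ⇒ V=4.3242 continue | (k=6,j=4): S=128.2905, (K−S)⁺=0.0000, hold=0.0000 ⇒ V=0.0000 continue | (k=6,j=5): S=161.8015, (K−S)⁺=0.0000, hold=0.0000 ⇒ V=0.0000 continue | (k=6,j=6): S=204.0659, (K−S)⁺=0.0000, hold=0.0000 ⇒ V=0.0000 continue  boundary S*=80.6526
step 5: (k=5,j=0): S=56.9425, (K−S)⁺=41.9875, hold=41.7546 ⇒ V=41.9875 exercise | (k=5,j=1): S=71.8165, (K−S)⁺=27.1135, hold=26.8806 ⇒ V=27.1135 exercise | (k=5,j=2): S=90.5758, (K−S)⁺=8.3542, hold=11.5363 ⇒ V=11.5363 continue | (k=5,j=3): S=114.2353, (K−S)⁺=0.0000, hold=2.2382 ⇒ V=2.2382 continue | (k=5,j=4): S=144.0749, (K−S)⁺=0.0000, hold=0.0000 ⇒ V=0.0000 continue | (k=5,j=5): S=181.7090, (K−S)⁺=0.0000, hold=0.0000 ⇒ V=0.0000 continue  boundary S*=71.8165
step 4: (k=4,j=0): S=63.9485, (K−S)⁺=34.9815, hold=34.7486 ⇒ V=34.9815 exercise | (k=4,j=1): S=80.6526, (K−S)⁺=18.2774, hold=19.5720 ⇒ V=19.5720 continue | (k=4,j=2): S=101.7200, (K−S)⁺=0.0000, hold=7.0457 ⇒ V=7.0457 continue | (k=4,j=3): S=128.2905, (K−S)⁺=0.0000, hold=1.1585 ⇒ V=1.1585 continue | (k=4,j=4): S=161.8015, (K−S)⁺=0.0000, hold=0.0000 ⇒ V=0.0000 continue  boundary S*=63.9485
step 3: (k=3,j=0): S=71.8165, (K−S)⁺=27.1135, hold=27.5020 ⇒ V=27.5020 continue | (k=3,j=1): S=90.5758, (K−S)⁺=8.3542, hold=13.5129 ⇒ V=13.5129 continue | (k=3,j=2): S=114.2353, (K−S)⁺=0.0000, hold=4.2031 ⇒ V=4.2031 continue | (k=3,j=3): S=144.0749, (K−S)⁺=0.0000, hold=0.5997 ⇒ V=0.5997 continue  boundary S*=-
step 2: (k=2,j=0): S=80.6526, (K−S)⁺=18.2774, hold=20.7220 ⇒ V=20.7220 continue | (k=2,j=1): S=101.7200, (K−S)⁺=0.0000, hold=9.0120 ⇒ V=9.0120 continue | (k=2,j=2): S=128.2905, (K−S)⁺=0.0000, hold=2.4634 ⇒ V=2.4634 continue  boundary S*=-
step 1: (k=1,j=0): S=90.5758, (K−S)⁺=8.3542, hold=15.0520 ⇒ V=15.0520 continue | (k=1,j=1): S=114.2353, (K−S)⁺=0.0000, hold=5.8472 ⇒ V=5.8472 continue  boundary S*=-
step 0: (k=0,j=0): S=101.7200, (K−S)⁺=0.0000, hold=10.5979 ⇒ V=10.5979 continue  boundary S*=-

price = 10.5979
boundary = - - - - 63.9485 71.8165 80.6526
tree:
10.5979
15.0520 5.8472
20.7220 9.0120 2.4634
27.5020 13.5129 4.2031 0.5997
34.9815 19.5720 7.0457 1.1585 0.0000
41.9875 27.1135 11.5363 2.2382 0.0000 0.0000
48.2260 34.9815 18.2774 4.3242 0.0000 0.0000 0.0000
53.7810 41.9875 27.1135 8.3542 0.0000 0.0000 0.0000 0.0000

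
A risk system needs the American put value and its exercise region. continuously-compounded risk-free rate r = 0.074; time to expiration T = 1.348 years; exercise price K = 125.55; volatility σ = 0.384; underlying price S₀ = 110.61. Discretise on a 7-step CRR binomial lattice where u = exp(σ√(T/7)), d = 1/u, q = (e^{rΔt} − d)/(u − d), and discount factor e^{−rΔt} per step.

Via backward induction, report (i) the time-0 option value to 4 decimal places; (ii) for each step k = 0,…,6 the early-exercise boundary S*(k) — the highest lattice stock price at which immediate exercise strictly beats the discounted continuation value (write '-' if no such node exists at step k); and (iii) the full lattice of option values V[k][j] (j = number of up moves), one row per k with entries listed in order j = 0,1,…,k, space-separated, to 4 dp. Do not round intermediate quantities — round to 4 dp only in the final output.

price = 23.5032
boundary = - - 78.9638 66.7183 78.9638 93.4569 78.9638
tree:
23.5032
33.6932 14.0018
46.5862 21.7850 6.6314
58.8317 32.6397 11.5707 1.8893
69.1782 46.5862 19.6493 3.8355 0.0000
77.9202 58.8317 32.0931 7.7867 0.0000 0.0000
85.3066 69.1782 46.5862 15.8082 0.0000 0.0000 0.0000
91.5474 77.9202 58.8317 32.0931 0.0000 0.0000 0.0000 0.0000

Δt=0.19257  u=1.18354  d=0.84492  q=0.50036  discount=0.98585
step 7 (expiry): payoffs max(K−S,0) = 91.5474 77.9202 58.8317 32.0931 0.0000 0.0000 0.0000 0.0000
step 6: (k=6,j=0): S=40.2434, (K−S)⁺=85.3066, hold=83.5301 ⇒ V=85.3066 exercise | (k=6,j=1): S=56.3718, (K−S)⁺=69.1782, hold=67.4018 ⇒ V=69.1782 exercise | (k=6,j=2): S=78.9638, (K−S)⁺=46.5862, hold=44.8098 ⇒ V=46.5862 exercise | (k=6,j=3): S=110.6100, (K−S)⁺=14.9400, hold=15.8082 ⇒ V=15.8082 continue | (k=6,j=4): S=154.9390, (K−S)⁺=0.0000, hold=0.0000 ⇒ V=0.0000 continue | (k=6,j=5): S=217.0337, (K−S)⁺=0.0000, hold=0.0000 ⇒ V=0.0000 continue | (k=6,j=6): S=304.0141, (K−S)⁺=0.0000, hold=0.0000 ⇒ V=0.0000 continue  boundary S*=78.9638
step 5: (k=5,j=0): S=47.6298, (K−S)⁺=77.9202, hold=76.1438 ⇒ V=77.9202 exercise | (k=5,j=1): S=66.7183, (K−S)⁺=58.8317, hold=57.0553 ⇒ V=58.8317 exercise | (k=5,j=2): S=93.4569, (K−S)⁺=32.0931, hold=30.7450 ⇒ V=32.0931 exercise | (k=5,j=3): S=130.9114, (K−S)⁺=0.0000, hold=7.7867 ⇒ V=7.7867 continue | (k=5,j=4): S=183.3766, (K−S)⁺=0.0000, hold=0.0000 ⇒ V=0.0000 continue | (k=5,j=5): S=256.8683, (K−S)⁺=0.0000, hold=0.0000 ⇒ V=0.0000 continue  boundary S*=93.4569
step 4: (k=4,j=0): S=56.3718, (K−S)⁺=69.1782, hold=67.4018 ⇒ V=69.1782 exercise | (k=4,j=1): S=78.9638, (K−S)⁺=46.5862, hold=44.8098 ⇒ V=46.5862 exercise | (k=4,j=2): S=110.6100, (K−S)⁺=14.9400, hold=19.6493 ⇒ V=19.6493 continue | (k=4,j=3): S=154.9390, (K−S)⁺=0.0000, hold=3.8355 ⇒ V=3.8355 continue | (k=4,j=4): S=217.0337, (K−S)⁺=0.0000, hold=0.0000 ⇒ V=0.0000 continue  boundary S*=78.9638
step 3: (k=3,j=0): S=66.7183, (K−S)⁺=58.8317, hold=57.0553 ⇒ V=58.8317 exercise | (k=3,j=1): S=93.4569, (K−S)⁺=32.0931, hold=32.6397 ⇒ V=32.6397 continue | (k=3,j=2): S=130.9114, (K−S)⁺=0.0000, hold=11.5707 ⇒ V=11.5707 continue | (k=3,j=3): S=183.3766, (K−S)⁺=0.0000, hold=1.8893 ⇒ V=1.8893 continue  boundary S*=66.7183
step 2: (k=2,j=0): S=78.9638, (K−S)⁺=46.5862, hold=45.0794 ⇒ V=46.5862 exercise | (k=2,j=1): S=110.6100, (K−S)⁺=14.9400, hold=21.7850 ⇒ V=21.7850 continue | (k=2,j=2): S=154.9390, (K−S)⁺=0.0000, hold=6.6314 ⇒ V=6.6314 continue  boundary S*=78.9638
step 1: (k=1,j=0): S=93.4569, (K−S)⁺=32.0931, hold=33.6932 ⇒ V=33.6932 continue | (k=1,j=1): S=130.9114, (K−S)⁺=0.0000, hold=14.0018 ⇒ V=14.0018 continue  boundary S*=-
step 0: (k=0,j=0): S=110.6100, (K−S)⁺=14.9400, hold=23.5032 ⇒ V=23.5032 continue  boundary S*=-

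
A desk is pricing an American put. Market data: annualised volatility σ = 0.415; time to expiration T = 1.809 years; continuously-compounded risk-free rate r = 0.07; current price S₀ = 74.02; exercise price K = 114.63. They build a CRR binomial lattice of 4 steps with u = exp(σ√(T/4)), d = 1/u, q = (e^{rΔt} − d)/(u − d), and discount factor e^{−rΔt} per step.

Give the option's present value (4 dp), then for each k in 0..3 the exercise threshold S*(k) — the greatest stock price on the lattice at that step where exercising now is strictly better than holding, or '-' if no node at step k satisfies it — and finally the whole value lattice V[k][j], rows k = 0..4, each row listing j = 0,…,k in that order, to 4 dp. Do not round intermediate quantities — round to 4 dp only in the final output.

Δt=0.45225, u=1.32192, d=0.75648, q=0.48756, disc=e^(-rΔt)=0.96884
k=4 terminal: V=max(K-S,0) → 90.3903 72.2717 40.6100 0.0000 0.0000
k=3: j=0 S=32.0430 intr=82.5870 cont=79.0149 V=82.5870[EX]; j=1 S=55.9943 intr=58.6357 cont=55.0636 V=58.6357[EX]; j=2 S=97.8486 intr=16.7814 cont=20.1617 V=20.1617[hold]; j=3 S=170.9878 intr=0.0000 cont=0.0000 V=0.0000[hold]  S*(3)=55.9943
k=2: j=0 S=42.3583 intr=72.2717 cont=68.6996 V=72.2717[EX]; j=1 S=74.0200 intr=40.6100 cont=38.6347 V=40.6100[EX]; j=2 S=129.3480 intr=0.0000 cont=10.0097 V=10.0097[hold]  S*(2)=74.0200
k=1: j=0 S=55.9943 intr=58.6357 cont=55.0636 V=58.6357[EX]; j=1 S=97.8486 intr=16.7814 cont=24.8899 V=24.8899[hold]  S*(1)=55.9943
k=0: j=0 S=74.0200 intr=40.6100 cont=40.8681 V=40.8681[hold]  S*(0)=-

price = 40.8681
boundary = - 55.9943 74.0200 55.9943
tree:
40.8681
58.6357 24.8899
72.2717 40.6100 10.0097
82.5870 58.6357 20.1617 0.0000
90.3903 72.2717 40.6100 0.0000 0.0000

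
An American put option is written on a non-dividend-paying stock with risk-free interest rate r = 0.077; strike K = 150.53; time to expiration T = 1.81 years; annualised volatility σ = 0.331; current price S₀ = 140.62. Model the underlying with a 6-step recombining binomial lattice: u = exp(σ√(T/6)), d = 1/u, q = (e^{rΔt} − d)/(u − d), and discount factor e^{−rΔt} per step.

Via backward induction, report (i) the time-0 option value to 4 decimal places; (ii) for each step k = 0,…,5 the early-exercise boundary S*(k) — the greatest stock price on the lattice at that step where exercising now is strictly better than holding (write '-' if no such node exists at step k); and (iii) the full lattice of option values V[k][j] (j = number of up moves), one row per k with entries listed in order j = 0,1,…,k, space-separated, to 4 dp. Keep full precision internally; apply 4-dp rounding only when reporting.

price = 22.8639
boundary = - - 97.7549 81.5050 97.7549 117.2446
tree:
22.8639
35.3522 12.3232
52.7751 20.8028 5.0209
69.0250 33.9341 9.5728 1.0289
82.5737 52.7751 18.0059 2.1891 0.0000
93.8701 69.0250 33.2854 4.6577 0.0000 0.0000
103.2888 82.5737 52.7751 9.9100 0.0000 0.0000 0.0000

params: Δt=0.30167 u=1.19937 d=0.83377 q=0.51895 e^(-rΔt)=0.97704
t_6 payoffs: 103.2888 82.5737 52.7751 9.9100 0.0000 0.0000 0.0000
t_5: node(5,0) S=56.6599 payoff=93.8701 vs cont=90.4139 → 93.8701 [stop]  node(5,1) S=81.5050 payoff=69.0250 vs cont=65.5688 → 69.0250 [stop]  node(5,2) S=117.2446 payoff=33.2854 vs cont=29.8292 → 33.2854 [stop]  node(5,3) S=168.6559 payoff=0.0000 vs cont=4.6577 → 4.6577 [wait]  node(5,4) S=242.6108 payoff=0.0000 vs cont=0.0000 → 0.0000 [wait]  node(5,5) S=348.9946 payoff=0.0000 vs cont=0.0000 → 0.0000 [wait]  ⇒ S*(5)=117.2446
t_4: node(4,0) S=67.9563 payoff=82.5737 vs cont=79.1174 → 82.5737 [stop]  node(4,1) S=97.7549 payoff=52.7751 vs cont=49.3189 → 52.7751 [stop]  node(4,2) S=140.6200 payoff=9.9100 vs cont=18.0059 → 18.0059 [wait]  node(4,3) S=202.2813 payoff=0.0000 vs cont=2.1891 → 2.1891 [wait]  node(4,4) S=290.9809 payoff=0.0000 vs cont=0.0000 → 0.0000 [wait]  ⇒ S*(4)=97.7549
t_3: node(3,0) S=81.5050 payoff=69.0250 vs cont=65.5688 → 69.0250 [stop]  node(3,1) S=117.2446 payoff=33.2854 vs cont=33.9341 → 33.9341 [wait]  node(3,2) S=168.6559 payoff=0.0000 vs cont=9.5728 → 9.5728 [wait]  node(3,3) S=242.6108 payoff=0.0000 vs cont=1.0289 → 1.0289 [wait]  ⇒ S*(3)=81.5050
t_2: node(2,0) S=97.7549 payoff=52.7751 vs cont=49.6477 → 52.7751 [stop]  node(2,1) S=140.6200 payoff=9.9100 vs cont=20.8028 → 20.8028 [wait]  node(2,2) S=202.2813 payoff=0.0000 vs cont=5.0209 → 5.0209 [wait]  ⇒ S*(2)=97.7549
t_1: node(1,0) S=117.2446 payoff=33.2854 vs cont=35.3522 → 35.3522 [wait]  node(1,1) S=168.6559 payoff=0.0000 vs cont=12.3232 → 12.3232 [wait]  ⇒ S*(1)=-
t_0: node(0,0) S=140.6200 payoff=9.9100 vs cont=22.8639 → 22.8639 [wait]  ⇒ S*(0)=-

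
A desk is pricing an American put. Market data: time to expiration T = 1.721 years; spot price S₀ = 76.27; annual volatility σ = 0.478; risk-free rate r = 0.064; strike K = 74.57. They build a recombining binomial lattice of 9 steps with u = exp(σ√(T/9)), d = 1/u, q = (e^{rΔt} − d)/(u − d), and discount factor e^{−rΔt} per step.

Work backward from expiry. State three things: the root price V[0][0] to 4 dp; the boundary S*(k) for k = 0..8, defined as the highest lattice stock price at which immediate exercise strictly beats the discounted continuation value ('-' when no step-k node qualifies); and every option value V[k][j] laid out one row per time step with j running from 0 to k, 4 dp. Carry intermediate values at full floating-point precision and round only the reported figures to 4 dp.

price = 14.6019
boundary = - - - 40.7398 33.0553 40.7398 33.0553 40.7398 50.2108
tree:
14.6019
19.8803 9.1952
26.3305 13.3261 4.9064
33.8302 18.7928 7.6803 1.9938
41.5147 25.6763 11.7358 3.4350 0.4662
47.7497 33.8302 17.4048 5.8272 0.9026 0.0000
52.8087 41.5147 24.8581 9.6877 1.7477 0.0000 0.0000
56.9134 47.7497 33.8302 15.6691 3.3839 0.0000 0.0000 0.0000
60.2439 52.8087 41.5147 24.3592 6.5521 0.0000 0.0000 0.0000 0.0000
62.9461 56.9134 47.7497 33.8302 12.6864 0.0000 0.0000 0.0000 0.0000 0.0000

Δt=0.19122  u=1.23248  d=0.81138  q=0.47717  discount=0.98784
step 9 (expiry): payoffs max(K−S,0) = 62.9461 56.9134 47.7497 33.8302 12.6864 0.0000 0.0000 0.0000 0.0000 0.0000
step 8: (k=8,j=0): S=14.3261, (K−S)⁺=60.2439, hold=59.3368 ⇒ V=60.2439 exercise | (k=8,j=1): S=21.7613, (K−S)⁺=52.8087, hold=51.9017 ⇒ V=52.8087 exercise | (k=8,j=2): S=33.0553, (K−S)⁺=41.5147, hold=40.6077 ⇒ V=41.5147 exercise | (k=8,j=3): S=50.2108, (K−S)⁺=24.3592, hold=23.4521 ⇒ V=24.3592 exercise | (k=8,j=4): S=76.2700, (K−S)⁺=0.0000, hold=6.5521 ⇒ V=6.5521 continue | (k=8,j=5): S=115.8537, (K−S)⁺=0.0000, hold=0.0000 ⇒ V=0.0000 continue | (k=8,j=6): S=175.9812, (K−S)⁺=0.0000, hold=0.0000 ⇒ V=0.0000 continue | (k=8,j=7): S=267.3146, (K−S)⁺=0.0000, hold=0.0000 ⇒ V=0.0000 continue | (k=8,j=8): S=406.0496, (K−S)⁺=0.0000, hold=0.0000 ⇒ V=0.0000 continue  boundary S*=50.2108
step 7: (k=7,j=0): S=17.6566, (K−S)⁺=56.9134, hold=56.0064 ⇒ V=56.9134 exercise | (k=7,j=1): S=26.8203, (K−S)⁺=47.7497, hold=46.8427 ⇒ V=47.7497 exercise | (k=7,j=2): S=40.7398, (K−S)⁺=33.8302, hold=32.9231 ⇒ V=33.8302 exercise | (k=7,j=3): S=61.8836, (K−S)⁺=12.6864, hold=15.6691 ⇒ V=15.6691 continue | (k=7,j=4): S=94.0009, (K−S)⁺=0.0000, hold=3.3839 ⇒ V=3.3839 continue | (k=7,j=5): S=142.7869, (K−S)⁺=0.0000, hold=0.0000 ⇒ V=0.0000 continue | (k=7,j=6): S=216.8925, (K−S)⁺=0.0000, hold=0.0000 ⇒ V=0.0000 continue | (k=7,j=7): S=329.4586, (K−S)⁺=0.0000, hold=0.0000 ⇒ V=0.0000 continue  boundary S*=40.7398
step 6: (k=6,j=0): S=21.7613, (K−S)⁺=52.8087, hold=51.9017 ⇒ V=52.8087 exercise | (k=6,j=1): S=33.0553, (K−S)⁺=41.5147, hold=40.6077 ⇒ V=41.5147 exercise | (k=6,j=2): S=50.2108, (K−S)⁺=24.3592, hold=24.8581 ⇒ V=24.8581 continue | (k=6,j=3): S=76.2700, (K−S)⁺=0.0000, hold=9.6877 ⇒ V=9.6877 continue | (k=6,j=4): S=115.8537, (K−S)⁺=0.0000, hold=1.7477 ⇒ V=1.7477 continue | (k=6,j=5): S=175.9812, (K−S)⁺=0.0000, hold=0.0000 ⇒ V=0.0000 continue | (k=6,j=6): S=267.3146, (K−S)⁺=0.0000, hold=0.0000 ⇒ V=0.0000 continue  boundary S*=33.0553
step 5: (k=5,j=0): S=26.8203, (K−S)⁺=47.7497, hold=46.8427 ⇒ V=47.7497 exercise | (k=5,j=1): S=40.7398, (K−S)⁺=33.8302, hold=33.1583 ⇒ V=33.8302 exercise | (k=5,j=2): S=61.8836, (K−S)⁺=12.6864, hold=17.4048 ⇒ V=17.4048 continue | (k=5,j=3): S=94.0009, (K−S)⁺=0.0000, hold=5.8272 ⇒ V=5.8272 continue | (k=5,j=4): S=142.7869, (K−S)⁺=0.0000, hold=0.9026 ⇒ V=0.9026 continue | (k=5,j=5): S=216.8925, (K−S)⁺=0.0000, hold=0.0000 ⇒ V=0.0000 continue  boundary S*=40.7398
step 4: (k=4,j=0): S=33.0553, (K−S)⁺=41.5147, hold=40.6077 ⇒ V=41.5147 exercise | (k=4,j=1): S=50.2108, (K−S)⁺=24.3592, hold=25.6763 ⇒ V=25.6763 continue | (k=4,j=2): S=76.2700, (K−S)⁺=0.0000, hold=11.7358 ⇒ V=11.7358 continue | (k=4,j=3): S=115.8537, (K−S)⁺=0.0000, hold=3.4350 ⇒ V=3.4350 continue | (k=4,j=4): S=175.9812, (K−S)⁺=0.0000, hold=0.4662 ⇒ V=0.4662 continue  boundary S*=33.0553
step 3: (k=3,j=0): S=40.7398, (K−S)⁺=33.8302, hold=33.5440 ⇒ V=33.8302 exercise | (k=3,j=1): S=61.8836, (K−S)⁺=12.6864, hold=18.7928 ⇒ V=18.7928 continue | (k=3,j=2): S=94.0009, (K−S)⁺=0.0000, hold=7.6803 ⇒ V=7.6803 continue | (k=3,j=3): S=142.7869, (K−S)⁺=0.0000, hold=1.9938 ⇒ V=1.9938 continue  boundary S*=40.7398
step 2: (k=2,j=0): S=50.2108, (K−S)⁺=24.3592, hold=26.3305 ⇒ V=26.3305 continue | (k=2,j=1): S=76.2700, (K−S)⁺=0.0000, hold=13.3261 ⇒ V=13.3261 continue | (k=2,j=2): S=115.8537, (K−S)⁺=0.0000, hold=4.9064 ⇒ V=4.9064 continue  boundary S*=-
step 1: (k=1,j=0): S=61.8836, (K−S)⁺=12.6864, hold=19.8803 ⇒ V=19.8803 continue | (k=1,j=1): S=94.0009, (K−S)⁺=0.0000, hold=9.1952 ⇒ V=9.1952 continue  boundary S*=-
step 0: (k=0,j=0): S=76.2700, (K−S)⁺=0.0000, hold=14.6019 ⇒ V=14.6019 continue  boundary S*=-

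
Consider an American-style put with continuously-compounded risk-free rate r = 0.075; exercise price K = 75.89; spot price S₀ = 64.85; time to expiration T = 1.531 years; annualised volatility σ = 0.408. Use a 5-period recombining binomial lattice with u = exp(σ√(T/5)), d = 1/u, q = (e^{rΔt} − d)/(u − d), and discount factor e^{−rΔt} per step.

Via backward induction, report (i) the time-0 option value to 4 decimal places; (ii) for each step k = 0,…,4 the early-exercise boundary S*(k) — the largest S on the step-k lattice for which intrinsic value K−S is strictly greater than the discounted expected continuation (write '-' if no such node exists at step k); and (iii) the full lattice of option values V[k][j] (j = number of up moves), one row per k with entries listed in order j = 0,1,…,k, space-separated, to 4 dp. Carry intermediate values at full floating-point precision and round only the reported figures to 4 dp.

price = 16.1660
boundary = - - 41.2867 51.7440 41.2867
tree:
16.1660
24.2256 8.6963
34.6033 14.7676 2.9059
42.9472 24.1460 5.8858 0.0000
49.6049 34.6033 11.9214 0.0000 0.0000
54.9170 42.9472 24.1460 0.0000 0.0000 0.0000

Δt=0.30620  u=1.25329  d=0.79790  q=0.49481  discount=0.97730
step 5 (expiry): payoffs max(K−S,0) = 54.9170 42.9472 24.1460 0.0000 0.0000 0.0000
step 4: (k=4,j=0): S=26.2851, (K−S)⁺=49.6049, hold=47.8819 ⇒ V=49.6049 exercise | (k=4,j=1): S=41.2867, (K−S)⁺=34.6033, hold=32.8803 ⇒ V=34.6033 exercise | (k=4,j=2): S=64.8500, (K−S)⁺=11.0400, hold=11.9214 ⇒ V=11.9214 continue | (k=4,j=3): S=101.8614, (K−S)⁺=0.0000, hold=0.0000 ⇒ V=0.0000 continue | (k=4,j=4): S=159.9961, (K−S)⁺=0.0000, hold=0.0000 ⇒ V=0.0000 continue  boundary S*=41.2867
step 3: (k=3,j=0): S=32.9428, (K−S)⁺=42.9472, hold=41.2243 ⇒ V=42.9472 exercise | (k=3,j=1): S=51.7440, (K−S)⁺=24.1460, hold=22.8492 ⇒ V=24.1460 exercise | (k=3,j=2): S=81.2755, (K−S)⁺=0.0000, hold=5.8858 ⇒ V=5.8858 continue | (k=3,j=3): S=127.6614, (K−S)⁺=0.0000, hold=0.0000 ⇒ V=0.0000 continue  boundary S*=51.7440
step 2: (k=2,j=0): S=41.2867, (K−S)⁺=34.6033, hold=32.8803 ⇒ V=34.6033 exercise | (k=2,j=1): S=64.8500, (K−S)⁺=11.0400, hold=14.7676 ⇒ V=14.7676 continue | (k=2,j=2): S=101.8614, (K−S)⁺=0.0000, hold=2.9059 ⇒ V=2.9059 continue  boundary S*=41.2867
step 1: (k=1,j=0): S=51.7440, (K−S)⁺=24.1460, hold=24.2256 ⇒ V=24.2256 continue | (k=1,j=1): S=81.2755, (K−S)⁺=0.0000, hold=8.6963 ⇒ V=8.6963 continue  boundary S*=-
step 0: (k=0,j=0): S=64.8500, (K−S)⁺=11.0400, hold=16.1660 ⇒ V=16.1660 continue  boundary S*=-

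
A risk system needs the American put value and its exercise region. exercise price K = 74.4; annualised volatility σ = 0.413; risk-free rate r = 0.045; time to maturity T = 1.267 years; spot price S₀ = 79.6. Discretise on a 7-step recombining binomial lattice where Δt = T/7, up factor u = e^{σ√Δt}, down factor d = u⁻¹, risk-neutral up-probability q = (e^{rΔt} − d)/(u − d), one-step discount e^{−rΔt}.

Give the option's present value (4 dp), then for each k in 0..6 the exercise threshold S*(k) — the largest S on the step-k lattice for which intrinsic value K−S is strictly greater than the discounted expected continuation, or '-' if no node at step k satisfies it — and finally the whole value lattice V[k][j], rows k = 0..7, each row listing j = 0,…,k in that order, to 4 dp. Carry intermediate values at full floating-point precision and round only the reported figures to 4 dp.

price = 10.3255
boundary = - - - 46.9880 39.4165 46.9880 56.0139
tree:
10.3255
14.7797 5.6635
20.5054 8.8126 2.3396
27.4120 13.3533 4.0308 0.5425
34.9835 19.5614 6.8379 1.0505 0.0000
41.3349 27.4120 11.3679 2.0340 0.0000 0.0000
46.6629 34.9835 18.3861 3.9386 0.0000 0.0000 0.0000
51.1323 41.3349 27.4120 7.6265 0.0000 0.0000 0.0000 0.0000

params: Δt=0.18100 u=1.19209 d=0.83886 q=0.47934 e^(-rΔt)=0.99189
t_7 payoffs: 51.1323 41.3349 27.4120 7.6265 0.0000 0.0000 0.0000 0.0000
t_6: node(6,0) S=27.7371 payoff=46.6629 vs cont=46.0594 → 46.6629 [stop]  node(6,1) S=39.4165 payoff=34.9835 vs cont=34.3799 → 34.9835 [stop]  node(6,2) S=56.0139 payoff=18.3861 vs cont=17.7826 → 18.3861 [stop]  node(6,3) S=79.6000 payoff=0.0000 vs cont=3.9386 → 3.9386 [wait]  node(6,4) S=113.1176 payoff=0.0000 vs cont=0.0000 → 0.0000 [wait]  node(6,5) S=160.7487 payoff=0.0000 vs cont=0.0000 → 0.0000 [wait]  node(6,6) S=228.4362 payoff=0.0000 vs cont=0.0000 → 0.0000 [wait]  ⇒ S*(6)=56.0139
t_5: node(5,0) S=33.0651 payoff=41.3349 vs cont=40.7314 → 41.3349 [stop]  node(5,1) S=46.9880 payoff=27.4120 vs cont=26.8084 → 27.4120 [stop]  node(5,2) S=66.7735 payoff=7.6265 vs cont=11.3679 → 11.3679 [wait]  node(5,3) S=94.8903 payoff=0.0000 vs cont=2.0340 → 2.0340 [wait]  node(5,4) S=134.8463 payoff=0.0000 vs cont=0.0000 → 0.0000 [wait]  node(5,5) S=191.6268 payoff=0.0000 vs cont=0.0000 → 0.0000 [wait]  ⇒ S*(5)=46.9880
t_4: node(4,0) S=39.4165 payoff=34.9835 vs cont=34.3799 → 34.9835 [stop]  node(4,1) S=56.0139 payoff=18.3861 vs cont=19.5614 → 19.5614 [wait]  node(4,2) S=79.6000 payoff=0.0000 vs cont=6.8379 → 6.8379 [wait]  node(4,3) S=113.1176 payoff=0.0000 vs cont=1.0505 → 1.0505 [wait]  node(4,4) S=160.7487 payoff=0.0000 vs cont=0.0000 → 0.0000 [wait]  ⇒ S*(4)=39.4165
t_3: node(3,0) S=46.9880 payoff=27.4120 vs cont=27.3673 → 27.4120 [stop]  node(3,1) S=66.7735 payoff=7.6265 vs cont=13.3533 → 13.3533 [wait]  node(3,2) S=94.8903 payoff=0.0000 vs cont=4.0308 → 4.0308 [wait]  node(3,3) S=134.8463 payoff=0.0000 vs cont=0.5425 → 0.5425 [wait]  ⇒ S*(3)=46.9880
t_2: node(2,0) S=56.0139 payoff=18.3861 vs cont=20.5054 → 20.5054 [wait]  node(2,1) S=79.6000 payoff=0.0000 vs cont=8.8126 → 8.8126 [wait]  node(2,2) S=113.1176 payoff=0.0000 vs cont=2.3396 → 2.3396 [wait]  ⇒ S*(2)=-
t_1: node(1,0) S=66.7735 payoff=7.6265 vs cont=14.7797 → 14.7797 [wait]  node(1,1) S=94.8903 payoff=0.0000 vs cont=5.6635 → 5.6635 [wait]  ⇒ S*(1)=-
t_0: node(0,0) S=79.6000 payoff=0.0000 vs cont=10.3255 → 10.3255 [wait]  ⇒ S*(0)=-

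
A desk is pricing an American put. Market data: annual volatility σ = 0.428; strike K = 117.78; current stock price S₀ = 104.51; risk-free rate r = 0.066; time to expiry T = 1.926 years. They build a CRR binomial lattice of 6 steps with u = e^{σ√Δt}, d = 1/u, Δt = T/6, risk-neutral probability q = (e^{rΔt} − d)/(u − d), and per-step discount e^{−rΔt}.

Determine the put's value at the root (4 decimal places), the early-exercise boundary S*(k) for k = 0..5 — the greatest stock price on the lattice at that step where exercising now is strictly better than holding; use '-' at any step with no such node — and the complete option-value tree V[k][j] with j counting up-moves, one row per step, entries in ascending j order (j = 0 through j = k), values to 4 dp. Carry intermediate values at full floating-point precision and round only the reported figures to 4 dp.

Δt=0.32100  u=1.27442  d=0.78467  q=0.48339  discount=0.97904
step 6 (expiry): payoffs max(K−S,0) = 93.3861 78.1607 53.4324 13.2700 0.0000 0.0000 0.0000
step 5: (k=5,j=0): S=31.0881, (K−S)⁺=86.6919, hold=84.2228 ⇒ V=86.6919 exercise | (k=5,j=1): S=50.4917, (K−S)⁺=67.2883, hold=64.8193 ⇒ V=67.2883 exercise | (k=5,j=2): S=82.0059, (K−S)⁺=35.7741, hold=33.3050 ⇒ V=35.7741 exercise | (k=5,j=3): S=133.1897, (K−S)⁺=0.0000, hold=6.7117 ⇒ V=6.7117 continue | (k=5,j=4): S=216.3196, (K−S)⁺=0.0000, hold=0.0000 ⇒ V=0.0000 continue | (k=5,j=5): S=351.3348, (K−S)⁺=0.0000, hold=0.0000 ⇒ V=0.0000 continue  boundary S*=82.0059
step 4: (k=4,j=0): S=39.6193, (K−S)⁺=78.1607, hold=75.6916 ⇒ V=78.1607 exercise | (k=4,j=1): S=64.3476, (K−S)⁺=53.4324, hold=50.9633 ⇒ V=53.4324 exercise | (k=4,j=2): S=104.5100, (K−S)⁺=13.2700, hold=21.2701 ⇒ V=21.2701 continue | (k=4,j=3): S=169.7396, (K−S)⁺=0.0000, hold=3.3946 ⇒ V=3.3946 continue | (k=4,j=4): S=275.6821, (K−S)⁺=0.0000, hold=0.0000 ⇒ V=0.0000 continue  boundary S*=64.3476
step 3: (k=3,j=0): S=50.4917, (K−S)⁺=67.2883, hold=64.8193 ⇒ V=67.2883 exercise | (k=3,j=1): S=82.0059, (K−S)⁺=35.7741, hold=37.0912 ⇒ V=37.0912 continue | (k=3,j=2): S=133.1897, (K−S)⁺=0.0000, hold=12.3645 ⇒ V=12.3645 continue | (k=3,j=3): S=216.3196, (K−S)⁺=0.0000, hold=1.7169 ⇒ V=1.7169 continue  boundary S*=50.4917
step 2: (k=2,j=0): S=64.3476, (K−S)⁺=53.4324, hold=51.5867 ⇒ V=53.4324 exercise | (k=2,j=1): S=104.5100, (K−S)⁺=13.2700, hold=24.6115 ⇒ V=24.6115 continue | (k=2,j=2): S=169.7396, (K−S)⁺=0.0000, hold=7.0662 ⇒ V=7.0662 continue  boundary S*=64.3476
step 1: (k=1,j=0): S=82.0059, (K−S)⁺=35.7741, hold=38.6725 ⇒ V=38.6725 continue | (k=1,j=1): S=133.1897, (K−S)⁺=0.0000, hold=15.7921 ⇒ V=15.7921 continue  boundary S*=-
step 0: (k=0,j=0): S=104.5100, (K−S)⁺=13.2700, hold=27.0334 ⇒ V=27.0334 continue  boundary S*=-

price = 27.0334
boundary = - - 64.3476 50.4917 64.3476 82.0059
tree:
27.0334
38.6725 15.7921
53.4324 24.6115 7.0662
67.2883 37.0912 12.3645 1.7169
78.1607 53.4324 21.2701 3.3946 0.0000
86.6919 67.2883 35.7741 6.7117 0.0000 0.0000
93.3861 78.1607 53.4324 13.2700 0.0000 0.0000 0.0000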